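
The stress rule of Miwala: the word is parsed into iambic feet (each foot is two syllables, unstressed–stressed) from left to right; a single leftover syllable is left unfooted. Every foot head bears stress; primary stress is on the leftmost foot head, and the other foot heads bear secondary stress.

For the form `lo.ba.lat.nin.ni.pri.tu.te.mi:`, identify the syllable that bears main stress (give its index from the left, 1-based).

Parse left to right into iambic (σˈσ) feet: (lo.ˈba) (lat.ˈnin) (ni.ˈpri) (tu.ˈte) mi:. Syllable 9 is left unfooted.
Foot heads (stressed positions): 2, 4, 6, 8.
End Rule Leftmost: primary stress on the leftmost head = syllable 2.
Primary stress: syllable 2 → lo.ˈba.lat.nin.ni.pri.tu.te.mi:.

2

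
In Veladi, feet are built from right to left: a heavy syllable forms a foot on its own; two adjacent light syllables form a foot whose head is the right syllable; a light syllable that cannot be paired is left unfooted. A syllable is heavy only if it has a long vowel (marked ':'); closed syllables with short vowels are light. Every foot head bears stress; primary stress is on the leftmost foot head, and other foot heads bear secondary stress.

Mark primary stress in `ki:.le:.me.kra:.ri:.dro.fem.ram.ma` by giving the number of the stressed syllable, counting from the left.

Weights: 1 ki: H, 2 le: H, 3 me L, 4 kra: H, 5 ri: H, 6 dro L, 7 fem L, 8 ram L, 9 ma L.
Parse right to left (heavy = foot alone; LL = one foot; stranded L unfooted): (ˈki:) (ˈle:) me (ˈkra:) (ˈri:) (dro.ˈfem) (ram.ˈma).
Foot heads: 1, 2, 4, 5, 7, 9.
Primary stress on the leftmost head = syllable 1.
Primary stress: syllable 1 → ˈki:.le:.me.kra:.ri:.dro.fem.ram.ma.

1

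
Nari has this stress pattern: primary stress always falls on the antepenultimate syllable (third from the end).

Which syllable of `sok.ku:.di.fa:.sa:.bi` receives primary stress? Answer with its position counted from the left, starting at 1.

4

The word has 6 syllables; the antepenultimate syllable (third from the end) is syllable 4 (fa:).
Primary stress: syllable 4 → sok.ku:.di.ˈfa:.sa:.bi.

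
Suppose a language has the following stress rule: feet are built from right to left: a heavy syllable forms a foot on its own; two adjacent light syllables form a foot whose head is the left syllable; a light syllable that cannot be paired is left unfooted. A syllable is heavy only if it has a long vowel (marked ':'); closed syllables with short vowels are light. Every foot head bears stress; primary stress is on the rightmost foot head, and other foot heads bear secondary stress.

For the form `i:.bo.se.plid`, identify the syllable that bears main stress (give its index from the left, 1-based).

3

Weights: 1 i: H, 2 bo L, 3 se L, 4 plid L.
Parse right to left (heavy = foot alone; LL = one foot; stranded L unfooted): (ˈi:) bo (ˈse.plid).
Foot heads: 1, 3.
Primary stress on the rightmost head = syllable 3.
Primary stress: syllable 3 → i:.bo.ˈse.plid.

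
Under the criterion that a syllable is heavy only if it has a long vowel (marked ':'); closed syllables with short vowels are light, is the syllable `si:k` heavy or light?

heavy

`si:k`: long vowel, closed (coda /k/). Long vowel → heavy.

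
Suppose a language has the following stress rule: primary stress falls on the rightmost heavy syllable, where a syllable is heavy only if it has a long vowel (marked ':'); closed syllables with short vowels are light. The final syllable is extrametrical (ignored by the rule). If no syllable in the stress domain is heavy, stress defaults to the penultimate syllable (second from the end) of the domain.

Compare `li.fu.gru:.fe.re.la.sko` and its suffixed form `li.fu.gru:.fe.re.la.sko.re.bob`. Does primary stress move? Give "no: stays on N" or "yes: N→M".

no: stays on 3

Base `li.fu.gru:.fe.re.la.sko` (7 syllables):
  The final syllable (7, sko) is extrametrical; the stress domain is syllables 1–6.
  Weights: 1 li L, 2 fu L, 3 gru: H, 4 fe L, 5 re L, 6 la L.
  Heavy syllables in the domain: 3. The rightmost is syllable 3 (gru:).
  → primary stress on syllable 3.
Suffixed `li.fu.gru:.fe.re.la.sko.re.bob` (9 syllables):
  The final syllable (9, bob) is extrametrical; the stress domain is syllables 1–8.
  Weights: 1 li L, 2 fu L, 3 gru: H, 4 fe L, 5 re L, 6 la L, 7 sko L, 8 re L.
  Heavy syllables in the domain: 3. The rightmost is syllable 3 (gru:).
  → primary stress on syllable 3.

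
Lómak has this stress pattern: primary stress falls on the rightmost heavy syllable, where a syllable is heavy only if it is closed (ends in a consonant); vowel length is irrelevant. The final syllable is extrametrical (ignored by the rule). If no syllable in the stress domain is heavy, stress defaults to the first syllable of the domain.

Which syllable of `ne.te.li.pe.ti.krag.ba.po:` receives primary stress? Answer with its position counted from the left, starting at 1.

6

The final syllable (8, po:) is extrametrical; the stress domain is syllables 1–7.
Weights: 1 ne L, 2 te L, 3 li L, 4 pe L, 5 ti L, 6 krag H, 7 ba L.
Heavy syllables in the domain: 6. The rightmost is syllable 6 (krag).
Primary stress: syllable 6 → ne.te.li.pe.ti.ˈkrag.ba.po:.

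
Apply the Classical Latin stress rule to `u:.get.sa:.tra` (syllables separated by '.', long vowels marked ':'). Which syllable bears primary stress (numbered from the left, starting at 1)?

3

Classical Latin: stress the penult if heavy (long vowel or closed), else the antepenult.
Weights: 2 get H, 3 sa: H, 4 tra L.
The penult (syllable 3, sa:) is heavy, so it takes stress.
Stress on syllable 3: u:.get.ˈsa:.tra.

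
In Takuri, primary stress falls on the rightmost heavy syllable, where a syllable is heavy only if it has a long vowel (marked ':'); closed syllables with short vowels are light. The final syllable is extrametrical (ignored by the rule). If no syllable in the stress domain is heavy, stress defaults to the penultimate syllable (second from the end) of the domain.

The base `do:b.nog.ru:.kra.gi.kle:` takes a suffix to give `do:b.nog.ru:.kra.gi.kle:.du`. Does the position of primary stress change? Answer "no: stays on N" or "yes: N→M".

Base `do:b.nog.ru:.kra.gi.kle:` (6 syllables):
  The final syllable (6, kle:) is extrametrical; the stress domain is syllables 1–5.
  Weights: 1 do:b H, 2 nog L, 3 ru: H, 4 kra L, 5 gi L.
  Heavy syllables in the domain: 1, 3. The rightmost is syllable 3 (ru:).
  → primary stress on syllable 3.
Suffixed `do:b.nog.ru:.kra.gi.kle:.du` (7 syllables):
  The final syllable (7, du) is extrametrical; the stress domain is syllables 1–6.
  Weights: 1 do:b H, 2 nog L, 3 ru: H, 4 kra L, 5 gi L, 6 kle: H.
  Heavy syllables in the domain: 1, 3, 6. The rightmost is syllable 6 (kle:).
  → primary stress on syllable 6.

yes: 3→6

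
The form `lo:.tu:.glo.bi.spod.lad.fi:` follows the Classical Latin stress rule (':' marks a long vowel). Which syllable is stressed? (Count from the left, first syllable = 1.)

6

Classical Latin: stress the penult if heavy (long vowel or closed), else the antepenult.
Weights: 5 spod H, 6 lad H, 7 fi: H.
The penult (syllable 6, lad) is heavy, so it takes stress.
Stress on syllable 6: lo:.tu:.glo.bi.spod.ˈlad.fi:.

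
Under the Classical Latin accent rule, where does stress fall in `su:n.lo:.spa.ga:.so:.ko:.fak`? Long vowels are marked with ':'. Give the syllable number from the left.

Classical Latin: stress the penult if heavy (long vowel or closed), else the antepenult.
Weights: 5 so: H, 6 ko: H, 7 fak H.
The penult (syllable 6, ko:) is heavy, so it takes stress.
Stress on syllable 6: su:n.lo:.spa.ga:.so:.ˈko:.fak.

6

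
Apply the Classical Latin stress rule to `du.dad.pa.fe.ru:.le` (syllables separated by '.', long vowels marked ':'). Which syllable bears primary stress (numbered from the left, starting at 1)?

5

Classical Latin: stress the penult if heavy (long vowel or closed), else the antepenult.
Weights: 4 fe L, 5 ru: H, 6 le L.
The penult (syllable 5, ru:) is heavy, so it takes stress.
Stress on syllable 5: du.dad.pa.fe.ˈru:.le.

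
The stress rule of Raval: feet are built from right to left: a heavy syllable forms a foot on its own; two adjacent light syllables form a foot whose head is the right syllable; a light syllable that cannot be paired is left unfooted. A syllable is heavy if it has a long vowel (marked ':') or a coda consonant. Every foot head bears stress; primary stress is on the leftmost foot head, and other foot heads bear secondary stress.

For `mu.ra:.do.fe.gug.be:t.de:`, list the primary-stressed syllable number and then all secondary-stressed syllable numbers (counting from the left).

primary 2, secondary 4, 5, 6, 7

Weights: 1 mu L, 2 ra: H, 3 do L, 4 fe L, 5 gug H, 6 be:t H, 7 de: H.
Parse right to left (heavy = foot alone; LL = one foot; stranded L unfooted): mu (ˈra:) (do.ˈfe) (ˈgug) (ˈbe:t) (ˈde:).
Foot heads: 2, 4, 5, 6, 7.
Primary stress on the leftmost head = syllable 2.
Secondary stress on 4, 5, 6, 7: mu.ˈra:.do.ˌfe.ˌgug.ˌbe:t.ˌde:.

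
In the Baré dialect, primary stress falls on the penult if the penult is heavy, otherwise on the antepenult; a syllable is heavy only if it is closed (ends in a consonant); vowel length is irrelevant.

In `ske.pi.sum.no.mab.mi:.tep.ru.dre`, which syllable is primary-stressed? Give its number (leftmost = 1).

Weights: 7 tep H, 8 ru L, 9 dre L.
The penult (syllable 8, ru) is light, so stress falls on the antepenult (syllable 7, tep).
Primary stress: syllable 7 → ske.pi.sum.no.mab.mi:.ˈtep.ru.dre.

7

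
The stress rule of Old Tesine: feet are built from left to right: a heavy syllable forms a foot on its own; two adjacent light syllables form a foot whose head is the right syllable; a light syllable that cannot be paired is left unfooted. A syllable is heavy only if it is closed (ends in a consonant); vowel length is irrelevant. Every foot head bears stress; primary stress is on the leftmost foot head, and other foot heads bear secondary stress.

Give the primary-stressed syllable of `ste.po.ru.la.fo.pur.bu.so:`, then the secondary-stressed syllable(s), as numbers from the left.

primary 2, secondary 4, 6, 8

Weights: 1 ste L, 2 po L, 3 ru L, 4 la L, 5 fo L, 6 pur H, 7 bu L, 8 so: L.
Parse left to right (heavy = foot alone; LL = one foot; stranded L unfooted): (ste.ˈpo) (ru.ˈla) fo (ˈpur) (bu.ˈso:).
Foot heads: 2, 4, 6, 8.
Primary stress on the leftmost head = syllable 2.
Secondary stress on 4, 6, 8: ste.ˈpo.ru.ˌla.fo.ˌpur.bu.ˌso:.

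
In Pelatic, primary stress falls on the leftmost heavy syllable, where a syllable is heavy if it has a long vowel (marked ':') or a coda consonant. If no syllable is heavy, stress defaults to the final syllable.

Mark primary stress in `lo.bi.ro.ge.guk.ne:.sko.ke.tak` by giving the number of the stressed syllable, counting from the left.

Weights: 1 lo L, 2 bi L, 3 ro L, 4 ge L, 5 guk H, 6 ne: H, 7 sko L, 8 ke L, 9 tak H.
Heavy syllables in the domain: 5, 6, 9. The leftmost is syllable 5 (guk).
Primary stress: syllable 5 → lo.bi.ro.ge.ˈguk.ne:.sko.ke.tak.

5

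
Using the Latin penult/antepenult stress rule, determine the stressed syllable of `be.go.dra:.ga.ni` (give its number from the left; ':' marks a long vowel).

3

Classical Latin: stress the penult if heavy (long vowel or closed), else the antepenult.
Weights: 3 dra: H, 4 ga L, 5 ni L.
The penult (syllable 4, ga) is light, so stress falls on the antepenult (syllable 3, dra:).
Stress on syllable 3: be.go.ˈdra:.ga.ni.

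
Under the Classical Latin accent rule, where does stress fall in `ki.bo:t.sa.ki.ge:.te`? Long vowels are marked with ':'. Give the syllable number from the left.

5

Classical Latin: stress the penult if heavy (long vowel or closed), else the antepenult.
Weights: 4 ki L, 5 ge: H, 6 te L.
The penult (syllable 5, ge:) is heavy, so it takes stress.
Stress on syllable 5: ki.bo:t.sa.ki.ˈge:.te.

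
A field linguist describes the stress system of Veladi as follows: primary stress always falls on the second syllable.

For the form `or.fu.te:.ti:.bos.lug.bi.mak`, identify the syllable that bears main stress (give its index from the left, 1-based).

2

The word has 8 syllables; the second syllable is syllable 2 (fu).
Primary stress: syllable 2 → or.ˈfu.te:.ti:.bos.lug.bi.mak.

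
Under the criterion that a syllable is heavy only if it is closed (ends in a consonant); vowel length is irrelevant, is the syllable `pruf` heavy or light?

heavy

`pruf`: short vowel, closed (coda /f/). Closed (coda /f/) → heavy.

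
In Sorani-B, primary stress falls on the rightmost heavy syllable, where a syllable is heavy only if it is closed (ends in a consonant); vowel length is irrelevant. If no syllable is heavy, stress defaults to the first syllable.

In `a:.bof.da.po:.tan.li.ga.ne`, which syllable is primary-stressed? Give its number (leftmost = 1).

5

Weights: 1 a: L, 2 bof H, 3 da L, 4 po: L, 5 tan H, 6 li L, 7 ga L, 8 ne L.
Heavy syllables in the domain: 2, 5. The rightmost is syllable 5 (tan).
Primary stress: syllable 5 → a:.bof.da.po:.ˈtan.li.ga.ne.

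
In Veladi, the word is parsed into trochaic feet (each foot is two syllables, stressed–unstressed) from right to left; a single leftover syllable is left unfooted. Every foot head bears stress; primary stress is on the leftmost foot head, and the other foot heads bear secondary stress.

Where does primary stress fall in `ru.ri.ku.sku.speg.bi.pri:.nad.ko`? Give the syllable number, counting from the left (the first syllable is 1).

Parse right to left into trochaic (ˈσσ) feet: ru (ˈri.ku) (ˈsku.speg) (ˈbi.pri:) (ˈnad.ko). Syllable 1 is left unfooted.
Foot heads (stressed positions): 2, 4, 6, 8.
End Rule Leftmost: primary stress on the leftmost head = syllable 2.
Primary stress: syllable 2 → ru.ˈri.ku.sku.speg.bi.pri:.nad.ko.

2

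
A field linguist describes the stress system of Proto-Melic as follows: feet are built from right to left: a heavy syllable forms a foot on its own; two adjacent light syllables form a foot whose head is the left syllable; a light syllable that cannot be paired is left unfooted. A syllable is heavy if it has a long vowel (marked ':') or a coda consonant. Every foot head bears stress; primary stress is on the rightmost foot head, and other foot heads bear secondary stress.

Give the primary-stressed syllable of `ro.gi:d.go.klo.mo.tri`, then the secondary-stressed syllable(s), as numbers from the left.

Weights: 1 ro L, 2 gi:d H, 3 go L, 4 klo L, 5 mo L, 6 tri L.
Parse right to left (heavy = foot alone; LL = one foot; stranded L unfooted): ro (ˈgi:d) (ˈgo.klo) (ˈmo.tri).
Foot heads: 2, 3, 5.
Primary stress on the rightmost head = syllable 5.
Secondary stress on 2, 3: ro.ˌgi:d.ˌgo.klo.ˈmo.tri.

primary 5, secondary 2, 3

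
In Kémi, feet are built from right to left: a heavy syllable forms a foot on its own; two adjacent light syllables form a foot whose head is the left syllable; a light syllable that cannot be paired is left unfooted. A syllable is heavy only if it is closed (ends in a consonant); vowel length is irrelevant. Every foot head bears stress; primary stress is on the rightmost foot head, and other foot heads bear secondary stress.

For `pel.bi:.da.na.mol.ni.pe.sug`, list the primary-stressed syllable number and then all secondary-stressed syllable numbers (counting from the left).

Weights: 1 pel H, 2 bi: L, 3 da L, 4 na L, 5 mol H, 6 ni L, 7 pe L, 8 sug H.
Parse right to left (heavy = foot alone; LL = one foot; stranded L unfooted): (ˈpel) bi: (ˈda.na) (ˈmol) (ˈni.pe) (ˈsug).
Foot heads: 1, 3, 5, 6, 8.
Primary stress on the rightmost head = syllable 8.
Secondary stress on 1, 3, 5, 6: ˌpel.bi:.ˌda.na.ˌmol.ˌni.pe.ˈsug.

primary 8, secondary 1, 3, 5, 6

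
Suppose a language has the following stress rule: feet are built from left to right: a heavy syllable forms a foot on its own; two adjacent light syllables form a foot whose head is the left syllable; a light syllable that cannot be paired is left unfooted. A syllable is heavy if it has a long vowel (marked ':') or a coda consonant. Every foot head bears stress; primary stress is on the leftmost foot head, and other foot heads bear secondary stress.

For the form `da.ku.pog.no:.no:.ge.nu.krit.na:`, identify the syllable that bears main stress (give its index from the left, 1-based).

Weights: 1 da L, 2 ku L, 3 pog H, 4 no: H, 5 no: H, 6 ge L, 7 nu L, 8 krit H, 9 na: H.
Parse left to right (heavy = foot alone; LL = one foot; stranded L unfooted): (ˈda.ku) (ˈpog) (ˈno:) (ˈno:) (ˈge.nu) (ˈkrit) (ˈna:).
Foot heads: 1, 3, 4, 5, 6, 8, 9.
Primary stress on the leftmost head = syllable 1.
Primary stress: syllable 1 → ˈda.ku.pog.no:.no:.ge.nu.krit.na:.

1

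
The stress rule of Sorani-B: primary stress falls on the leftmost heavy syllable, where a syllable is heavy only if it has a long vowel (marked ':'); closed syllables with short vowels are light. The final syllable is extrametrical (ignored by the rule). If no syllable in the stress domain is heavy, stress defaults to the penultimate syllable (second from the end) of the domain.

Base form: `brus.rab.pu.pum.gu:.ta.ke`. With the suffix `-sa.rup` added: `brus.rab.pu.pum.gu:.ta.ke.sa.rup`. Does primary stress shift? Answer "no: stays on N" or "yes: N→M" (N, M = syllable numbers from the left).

no: stays on 5

Base `brus.rab.pu.pum.gu:.ta.ke` (7 syllables):
  The final syllable (7, ke) is extrametrical; the stress domain is syllables 1–6.
  Weights: 1 brus L, 2 rab L, 3 pu L, 4 pum L, 5 gu: H, 6 ta L.
  Heavy syllables in the domain: 5. The leftmost is syllable 5 (gu:).
  → primary stress on syllable 5.
Suffixed `brus.rab.pu.pum.gu:.ta.ke.sa.rup` (9 syllables):
  The final syllable (9, rup) is extrametrical; the stress domain is syllables 1–8.
  Weights: 1 brus L, 2 rab L, 3 pu L, 4 pum L, 5 gu: H, 6 ta L, 7 ke L, 8 sa L.
  Heavy syllables in the domain: 5. The leftmost is syllable 5 (gu:).
  → primary stress on syllable 5.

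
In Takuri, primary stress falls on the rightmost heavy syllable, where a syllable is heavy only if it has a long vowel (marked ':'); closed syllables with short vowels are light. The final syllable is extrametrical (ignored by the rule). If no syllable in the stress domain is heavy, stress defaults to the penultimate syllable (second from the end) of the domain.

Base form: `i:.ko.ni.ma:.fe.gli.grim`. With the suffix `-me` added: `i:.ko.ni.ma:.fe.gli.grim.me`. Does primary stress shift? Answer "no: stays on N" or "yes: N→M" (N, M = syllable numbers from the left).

Base `i:.ko.ni.ma:.fe.gli.grim` (7 syllables):
  The final syllable (7, grim) is extrametrical; the stress domain is syllables 1–6.
  Weights: 1 i: H, 2 ko L, 3 ni L, 4 ma: H, 5 fe L, 6 gli L.
  Heavy syllables in the domain: 1, 4. The rightmost is syllable 4 (ma:).
  → primary stress on syllable 4.
Suffixed `i:.ko.ni.ma:.fe.gli.grim.me` (8 syllables):
  The final syllable (8, me) is extrametrical; the stress domain is syllables 1–7.
  Weights: 1 i: H, 2 ko L, 3 ni L, 4 ma: H, 5 fe L, 6 gli L, 7 grim L.
  Heavy syllables in the domain: 1, 4. The rightmost is syllable 4 (ma:).
  → primary stress on syllable 4.

no: stays on 4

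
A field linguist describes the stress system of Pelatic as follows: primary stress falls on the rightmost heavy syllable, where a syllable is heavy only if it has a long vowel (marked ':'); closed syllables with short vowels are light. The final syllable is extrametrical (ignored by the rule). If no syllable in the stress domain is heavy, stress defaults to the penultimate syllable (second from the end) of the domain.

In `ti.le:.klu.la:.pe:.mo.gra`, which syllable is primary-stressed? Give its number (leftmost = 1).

The final syllable (7, gra) is extrametrical; the stress domain is syllables 1–6.
Weights: 1 ti L, 2 le: H, 3 klu L, 4 la: H, 5 pe: H, 6 mo L.
Heavy syllables in the domain: 2, 4, 5. The rightmost is syllable 5 (pe:).
Primary stress: syllable 5 → ti.le:.klu.la:.ˈpe:.mo.gra.

5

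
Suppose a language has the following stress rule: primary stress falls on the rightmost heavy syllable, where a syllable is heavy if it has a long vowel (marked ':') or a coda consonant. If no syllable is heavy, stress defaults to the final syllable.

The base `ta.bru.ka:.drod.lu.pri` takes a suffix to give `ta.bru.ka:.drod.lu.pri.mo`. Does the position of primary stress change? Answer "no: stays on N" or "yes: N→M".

no: stays on 4

Base `ta.bru.ka:.drod.lu.pri` (6 syllables):
  Weights: 1 ta L, 2 bru L, 3 ka: H, 4 drod H, 5 lu L, 6 pri L.
  Heavy syllables in the domain: 3, 4. The rightmost is syllable 4 (drod).
  → primary stress on syllable 4.
Suffixed `ta.bru.ka:.drod.lu.pri.mo` (7 syllables):
  Weights: 1 ta L, 2 bru L, 3 ka: H, 4 drod H, 5 lu L, 6 pri L, 7 mo L.
  Heavy syllables in the domain: 3, 4. The rightmost is syllable 4 (drod).
  → primary stress on syllable 4.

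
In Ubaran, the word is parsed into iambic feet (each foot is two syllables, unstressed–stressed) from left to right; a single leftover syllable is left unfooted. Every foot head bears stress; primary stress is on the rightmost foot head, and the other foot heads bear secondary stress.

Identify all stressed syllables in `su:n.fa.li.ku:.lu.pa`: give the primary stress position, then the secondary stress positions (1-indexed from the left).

primary 6, secondary 2, 4

Parse left to right into iambic (σˈσ) feet: (su:n.ˈfa) (li.ˈku:) (lu.ˈpa).
Foot heads (stressed positions): 2, 4, 6.
End Rule Rightmost: primary stress on the rightmost head = syllable 6.
Secondary stress on 2, 4: su:n.ˌfa.li.ˌku:.lu.ˈpa.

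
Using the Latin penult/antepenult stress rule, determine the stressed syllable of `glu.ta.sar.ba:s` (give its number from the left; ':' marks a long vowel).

3

Classical Latin: stress the penult if heavy (long vowel or closed), else the antepenult.
Weights: 2 ta L, 3 sar H, 4 ba:s H.
The penult (syllable 3, sar) is heavy, so it takes stress.
Stress on syllable 3: glu.ta.ˈsar.ba:s.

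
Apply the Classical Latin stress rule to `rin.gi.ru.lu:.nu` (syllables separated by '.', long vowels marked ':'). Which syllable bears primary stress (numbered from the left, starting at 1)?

4

Classical Latin: stress the penult if heavy (long vowel or closed), else the antepenult.
Weights: 3 ru L, 4 lu: H, 5 nu L.
The penult (syllable 4, lu:) is heavy, so it takes stress.
Stress on syllable 4: rin.gi.ru.ˈlu:.nu.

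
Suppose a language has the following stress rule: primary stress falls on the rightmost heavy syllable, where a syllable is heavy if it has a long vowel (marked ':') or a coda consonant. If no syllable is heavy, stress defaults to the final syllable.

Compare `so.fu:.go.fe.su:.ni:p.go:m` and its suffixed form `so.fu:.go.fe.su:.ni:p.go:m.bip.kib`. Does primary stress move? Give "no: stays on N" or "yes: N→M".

yes: 7→9

Base `so.fu:.go.fe.su:.ni:p.go:m` (7 syllables):
  Weights: 1 so L, 2 fu: H, 3 go L, 4 fe L, 5 su: H, 6 ni:p H, 7 go:m H.
  Heavy syllables in the domain: 2, 5, 6, 7. The rightmost is syllable 7 (go:m).
  → primary stress on syllable 7.
Suffixed `so.fu:.go.fe.su:.ni:p.go:m.bip.kib` (9 syllables):
  Weights: 1 so L, 2 fu: H, 3 go L, 4 fe L, 5 su: H, 6 ni:p H, 7 go:m H, 8 bip H, 9 kib H.
  Heavy syllables in the domain: 2, 5, 6, 7, 8, 9. The rightmost is syllable 9 (kib).
  → primary stress on syllable 9.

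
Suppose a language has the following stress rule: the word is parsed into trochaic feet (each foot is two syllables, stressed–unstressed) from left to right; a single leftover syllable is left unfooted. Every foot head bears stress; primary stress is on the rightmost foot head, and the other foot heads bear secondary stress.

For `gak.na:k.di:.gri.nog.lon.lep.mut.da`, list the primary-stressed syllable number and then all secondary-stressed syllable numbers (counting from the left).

Parse left to right into trochaic (ˈσσ) feet: (ˈgak.na:k) (ˈdi:.gri) (ˈnog.lon) (ˈlep.mut) da. Syllable 9 is left unfooted.
Foot heads (stressed positions): 1, 3, 5, 7.
End Rule Rightmost: primary stress on the rightmost head = syllable 7.
Secondary stress on 1, 3, 5: ˌgak.na:k.ˌdi:.gri.ˌnog.lon.ˈlep.mut.da.

primary 7, secondary 1, 3, 5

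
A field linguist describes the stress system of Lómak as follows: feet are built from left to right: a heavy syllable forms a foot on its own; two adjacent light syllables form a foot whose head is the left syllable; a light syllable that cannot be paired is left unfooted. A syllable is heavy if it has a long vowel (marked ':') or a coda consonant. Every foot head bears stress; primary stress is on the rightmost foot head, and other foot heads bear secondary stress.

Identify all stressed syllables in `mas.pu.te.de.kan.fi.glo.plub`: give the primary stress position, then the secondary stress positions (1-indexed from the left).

primary 8, secondary 1, 2, 5, 6

Weights: 1 mas H, 2 pu L, 3 te L, 4 de L, 5 kan H, 6 fi L, 7 glo L, 8 plub H.
Parse left to right (heavy = foot alone; LL = one foot; stranded L unfooted): (ˈmas) (ˈpu.te) de (ˈkan) (ˈfi.glo) (ˈplub).
Foot heads: 1, 2, 5, 6, 8.
Primary stress on the rightmost head = syllable 8.
Secondary stress on 1, 2, 5, 6: ˌmas.ˌpu.te.de.ˌkan.ˌfi.glo.ˈplub.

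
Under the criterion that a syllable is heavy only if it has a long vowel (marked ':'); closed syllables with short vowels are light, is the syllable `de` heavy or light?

`de`: short vowel, open (no coda). Short vowel → light.

light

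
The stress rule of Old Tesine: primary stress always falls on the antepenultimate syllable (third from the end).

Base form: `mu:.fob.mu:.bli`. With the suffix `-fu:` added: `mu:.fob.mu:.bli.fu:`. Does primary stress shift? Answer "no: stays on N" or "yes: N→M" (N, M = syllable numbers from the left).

Base `mu:.fob.mu:.bli` (4 syllables):
  The word has 4 syllables; the antepenultimate syllable (third from the end) is syllable 2 (fob).
  → primary stress on syllable 2.
Suffixed `mu:.fob.mu:.bli.fu:` (5 syllables):
  The word has 5 syllables; the antepenultimate syllable (third from the end) is syllable 3 (mu:).
  → primary stress on syllable 3.

yes: 2→3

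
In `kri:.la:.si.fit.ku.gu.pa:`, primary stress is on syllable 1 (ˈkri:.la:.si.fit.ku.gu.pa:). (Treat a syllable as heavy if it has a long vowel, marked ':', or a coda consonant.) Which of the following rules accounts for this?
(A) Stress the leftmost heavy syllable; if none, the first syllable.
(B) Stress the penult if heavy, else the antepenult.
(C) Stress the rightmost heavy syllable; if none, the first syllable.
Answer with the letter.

Rule A → syllable 1 ✓.
Rule B → syllable 5 (observed: 1).
Rule C → syllable 7 (observed: 1).

A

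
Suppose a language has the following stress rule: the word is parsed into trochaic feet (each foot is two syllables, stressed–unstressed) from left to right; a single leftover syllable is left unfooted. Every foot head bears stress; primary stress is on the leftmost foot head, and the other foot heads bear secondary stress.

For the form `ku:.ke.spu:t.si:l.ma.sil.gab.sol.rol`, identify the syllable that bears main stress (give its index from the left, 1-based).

Parse left to right into trochaic (ˈσσ) feet: (ˈku:.ke) (ˈspu:t.si:l) (ˈma.sil) (ˈgab.sol) rol. Syllable 9 is left unfooted.
Foot heads (stressed positions): 1, 3, 5, 7.
End Rule Leftmost: primary stress on the leftmost head = syllable 1.
Primary stress: syllable 1 → ˈku:.ke.spu:t.si:l.ma.sil.gab.sol.rol.

1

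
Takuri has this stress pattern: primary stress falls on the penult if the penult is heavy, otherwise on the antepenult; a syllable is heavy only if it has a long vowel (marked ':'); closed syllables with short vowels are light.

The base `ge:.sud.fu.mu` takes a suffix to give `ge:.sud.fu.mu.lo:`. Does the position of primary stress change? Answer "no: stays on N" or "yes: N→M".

yes: 2→3

Base `ge:.sud.fu.mu` (4 syllables):
  Weights: 2 sud L, 3 fu L, 4 mu L.
  The penult (syllable 3, fu) is light, so stress falls on the antepenult (syllable 2, sud).
  → primary stress on syllable 2.
Suffixed `ge:.sud.fu.mu.lo:` (5 syllables):
  Weights: 3 fu L, 4 mu L, 5 lo: H.
  The penult (syllable 4, mu) is light, so stress falls on the antepenult (syllable 3, fu).
  → primary stress on syllable 3.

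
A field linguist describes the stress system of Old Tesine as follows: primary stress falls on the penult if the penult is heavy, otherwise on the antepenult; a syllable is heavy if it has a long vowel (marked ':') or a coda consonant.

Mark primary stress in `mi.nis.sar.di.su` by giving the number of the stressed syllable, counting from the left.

3

Weights: 3 sar H, 4 di L, 5 su L.
The penult (syllable 4, di) is light, so stress falls on the antepenult (syllable 3, sar).
Primary stress: syllable 3 → mi.nis.ˈsar.di.su.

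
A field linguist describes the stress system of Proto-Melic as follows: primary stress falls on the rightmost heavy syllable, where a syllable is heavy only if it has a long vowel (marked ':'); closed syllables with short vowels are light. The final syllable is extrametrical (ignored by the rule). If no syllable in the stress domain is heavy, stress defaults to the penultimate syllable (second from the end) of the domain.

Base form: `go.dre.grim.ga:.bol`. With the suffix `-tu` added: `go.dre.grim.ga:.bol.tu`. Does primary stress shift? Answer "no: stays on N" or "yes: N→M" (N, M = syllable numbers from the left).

no: stays on 4

Base `go.dre.grim.ga:.bol` (5 syllables):
  The final syllable (5, bol) is extrametrical; the stress domain is syllables 1–4.
  Weights: 1 go L, 2 dre L, 3 grim L, 4 ga: H.
  Heavy syllables in the domain: 4. The rightmost is syllable 4 (ga:).
  → primary stress on syllable 4.
Suffixed `go.dre.grim.ga:.bol.tu` (6 syllables):
  The final syllable (6, tu) is extrametrical; the stress domain is syllables 1–5.
  Weights: 1 go L, 2 dre L, 3 grim L, 4 ga: H, 5 bol L.
  Heavy syllables in the domain: 4. The rightmost is syllable 4 (ga:).
  → primary stress on syllable 4.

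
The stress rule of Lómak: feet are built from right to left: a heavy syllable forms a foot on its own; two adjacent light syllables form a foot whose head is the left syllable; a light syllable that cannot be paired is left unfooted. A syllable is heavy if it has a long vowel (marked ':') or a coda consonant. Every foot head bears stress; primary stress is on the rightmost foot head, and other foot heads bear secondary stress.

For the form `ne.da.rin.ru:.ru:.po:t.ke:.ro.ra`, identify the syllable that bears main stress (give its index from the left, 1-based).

8

Weights: 1 ne L, 2 da L, 3 rin H, 4 ru: H, 5 ru: H, 6 po:t H, 7 ke: H, 8 ro L, 9 ra L.
Parse right to left (heavy = foot alone; LL = one foot; stranded L unfooted): (ˈne.da) (ˈrin) (ˈru:) (ˈru:) (ˈpo:t) (ˈke:) (ˈro.ra).
Foot heads: 1, 3, 4, 5, 6, 7, 8.
Primary stress on the rightmost head = syllable 8.
Primary stress: syllable 8 → ne.da.rin.ru:.ru:.po:t.ke:.ˈro.ra.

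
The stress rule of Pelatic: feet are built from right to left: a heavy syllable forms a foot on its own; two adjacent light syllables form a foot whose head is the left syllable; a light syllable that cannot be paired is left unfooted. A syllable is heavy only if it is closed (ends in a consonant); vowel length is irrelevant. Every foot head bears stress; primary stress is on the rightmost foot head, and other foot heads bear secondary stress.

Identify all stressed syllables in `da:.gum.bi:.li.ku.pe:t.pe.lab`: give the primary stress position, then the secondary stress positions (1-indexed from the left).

primary 8, secondary 2, 4, 6

Weights: 1 da: L, 2 gum H, 3 bi: L, 4 li L, 5 ku L, 6 pe:t H, 7 pe L, 8 lab H.
Parse right to left (heavy = foot alone; LL = one foot; stranded L unfooted): da: (ˈgum) bi: (ˈli.ku) (ˈpe:t) pe (ˈlab).
Foot heads: 2, 4, 6, 8.
Primary stress on the rightmost head = syllable 8.
Secondary stress on 2, 4, 6: da:.ˌgum.bi:.ˌli.ku.ˌpe:t.pe.ˈlab.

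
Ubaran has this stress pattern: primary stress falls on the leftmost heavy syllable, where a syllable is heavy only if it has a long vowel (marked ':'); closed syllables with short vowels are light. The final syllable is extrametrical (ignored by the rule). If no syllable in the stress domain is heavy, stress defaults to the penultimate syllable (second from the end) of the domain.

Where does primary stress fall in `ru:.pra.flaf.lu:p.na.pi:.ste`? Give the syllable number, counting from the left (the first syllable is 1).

1

The final syllable (7, ste) is extrametrical; the stress domain is syllables 1–6.
Weights: 1 ru: H, 2 pra L, 3 flaf L, 4 lu:p H, 5 na L, 6 pi: H.
Heavy syllables in the domain: 1, 4, 6. The leftmost is syllable 1 (ru:).
Primary stress: syllable 1 → ˈru:.pra.flaf.lu:p.na.pi:.ste.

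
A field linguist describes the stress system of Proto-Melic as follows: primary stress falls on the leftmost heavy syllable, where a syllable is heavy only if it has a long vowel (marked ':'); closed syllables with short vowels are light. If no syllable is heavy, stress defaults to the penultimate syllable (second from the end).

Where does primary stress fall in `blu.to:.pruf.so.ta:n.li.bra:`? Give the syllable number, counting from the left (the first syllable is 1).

Weights: 1 blu L, 2 to: H, 3 pruf L, 4 so L, 5 ta:n H, 6 li L, 7 bra: H.
Heavy syllables in the domain: 2, 5, 7. The leftmost is syllable 2 (to:).
Primary stress: syllable 2 → blu.ˈto:.pruf.so.ta:n.li.bra:.

2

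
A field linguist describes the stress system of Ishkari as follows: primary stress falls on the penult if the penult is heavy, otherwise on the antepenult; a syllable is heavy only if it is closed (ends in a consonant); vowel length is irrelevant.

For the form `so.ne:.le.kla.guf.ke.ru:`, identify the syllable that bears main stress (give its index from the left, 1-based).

Weights: 5 guf H, 6 ke L, 7 ru: L.
The penult (syllable 6, ke) is light, so stress falls on the antepenult (syllable 5, guf).
Primary stress: syllable 5 → so.ne:.le.kla.ˈguf.ke.ru:.

5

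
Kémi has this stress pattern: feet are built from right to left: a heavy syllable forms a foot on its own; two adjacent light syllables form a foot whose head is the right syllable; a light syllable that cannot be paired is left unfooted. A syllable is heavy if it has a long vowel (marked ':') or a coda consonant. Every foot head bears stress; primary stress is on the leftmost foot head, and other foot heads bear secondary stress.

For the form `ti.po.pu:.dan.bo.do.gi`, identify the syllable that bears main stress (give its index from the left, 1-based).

2

Weights: 1 ti L, 2 po L, 3 pu: H, 4 dan H, 5 bo L, 6 do L, 7 gi L.
Parse right to left (heavy = foot alone; LL = one foot; stranded L unfooted): (ti.ˈpo) (ˈpu:) (ˈdan) bo (do.ˈgi).
Foot heads: 2, 3, 4, 7.
Primary stress on the leftmost head = syllable 2.
Primary stress: syllable 2 → ti.ˈpo.pu:.dan.bo.do.gi.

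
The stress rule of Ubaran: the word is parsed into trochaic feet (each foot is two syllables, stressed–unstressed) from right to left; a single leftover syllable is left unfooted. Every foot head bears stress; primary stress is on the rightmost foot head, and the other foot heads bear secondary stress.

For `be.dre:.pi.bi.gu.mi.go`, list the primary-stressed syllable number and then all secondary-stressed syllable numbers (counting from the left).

Parse right to left into trochaic (ˈσσ) feet: be (ˈdre:.pi) (ˈbi.gu) (ˈmi.go). Syllable 1 is left unfooted.
Foot heads (stressed positions): 2, 4, 6.
End Rule Rightmost: primary stress on the rightmost head = syllable 6.
Secondary stress on 2, 4: be.ˌdre:.pi.ˌbi.gu.ˈmi.go.

primary 6, secondary 2, 4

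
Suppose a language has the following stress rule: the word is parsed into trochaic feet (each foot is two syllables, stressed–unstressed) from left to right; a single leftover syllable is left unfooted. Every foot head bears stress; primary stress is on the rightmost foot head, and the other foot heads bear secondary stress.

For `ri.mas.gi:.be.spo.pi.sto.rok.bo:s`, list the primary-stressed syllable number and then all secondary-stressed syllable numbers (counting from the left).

primary 7, secondary 1, 3, 5

Parse left to right into trochaic (ˈσσ) feet: (ˈri.mas) (ˈgi:.be) (ˈspo.pi) (ˈsto.rok) bo:s. Syllable 9 is left unfooted.
Foot heads (stressed positions): 1, 3, 5, 7.
End Rule Rightmost: primary stress on the rightmost head = syllable 7.
Secondary stress on 1, 3, 5: ˌri.mas.ˌgi:.be.ˌspo.pi.ˈsto.rok.bo:s.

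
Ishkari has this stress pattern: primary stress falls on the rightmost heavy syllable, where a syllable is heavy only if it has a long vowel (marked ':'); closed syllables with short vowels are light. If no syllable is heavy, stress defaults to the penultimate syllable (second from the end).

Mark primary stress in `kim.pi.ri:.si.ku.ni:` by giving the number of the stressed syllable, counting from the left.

Weights: 1 kim L, 2 pi L, 3 ri: H, 4 si L, 5 ku L, 6 ni: H.
Heavy syllables in the domain: 3, 6. The rightmost is syllable 6 (ni:).
Primary stress: syllable 6 → kim.pi.ri:.si.ku.ˈni:.

6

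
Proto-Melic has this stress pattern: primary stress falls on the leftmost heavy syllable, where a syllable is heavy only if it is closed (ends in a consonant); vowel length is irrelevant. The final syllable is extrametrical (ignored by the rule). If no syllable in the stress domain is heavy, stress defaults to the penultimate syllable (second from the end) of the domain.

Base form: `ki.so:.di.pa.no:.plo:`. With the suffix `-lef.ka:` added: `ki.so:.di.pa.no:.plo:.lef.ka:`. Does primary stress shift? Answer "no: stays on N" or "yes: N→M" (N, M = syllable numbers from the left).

yes: 4→7

Base `ki.so:.di.pa.no:.plo:` (6 syllables):
  The final syllable (6, plo:) is extrametrical; the stress domain is syllables 1–5.
  Weights: 1 ki L, 2 so: L, 3 di L, 4 pa L, 5 no: L.
  No heavy syllable in the domain; default to the penultimate syllable (second from the end) of the domain = syllable 4.
  → primary stress on syllable 4.
Suffixed `ki.so:.di.pa.no:.plo:.lef.ka:` (8 syllables):
  The final syllable (8, ka:) is extrametrical; the stress domain is syllables 1–7.
  Weights: 1 ki L, 2 so: L, 3 di L, 4 pa L, 5 no: L, 6 plo: L, 7 lef H.
  Heavy syllables in the domain: 7. The leftmost is syllable 7 (lef).
  → primary stress on syllable 7.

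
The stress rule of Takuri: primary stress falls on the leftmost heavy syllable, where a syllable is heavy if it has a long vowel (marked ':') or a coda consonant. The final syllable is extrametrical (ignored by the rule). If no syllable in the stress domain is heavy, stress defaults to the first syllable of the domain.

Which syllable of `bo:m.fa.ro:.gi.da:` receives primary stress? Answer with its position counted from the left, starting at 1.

The final syllable (5, da:) is extrametrical; the stress domain is syllables 1–4.
Weights: 1 bo:m H, 2 fa L, 3 ro: H, 4 gi L.
Heavy syllables in the domain: 1, 3. The leftmost is syllable 1 (bo:m).
Primary stress: syllable 1 → ˈbo:m.fa.ro:.gi.da:.

1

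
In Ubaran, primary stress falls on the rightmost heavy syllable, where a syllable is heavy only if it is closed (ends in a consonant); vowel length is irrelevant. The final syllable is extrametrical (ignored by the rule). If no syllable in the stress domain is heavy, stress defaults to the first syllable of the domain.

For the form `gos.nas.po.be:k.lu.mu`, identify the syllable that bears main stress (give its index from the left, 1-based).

The final syllable (6, mu) is extrametrical; the stress domain is syllables 1–5.
Weights: 1 gos H, 2 nas H, 3 po L, 4 be:k H, 5 lu L.
Heavy syllables in the domain: 1, 2, 4. The rightmost is syllable 4 (be:k).
Primary stress: syllable 4 → gos.nas.po.ˈbe:k.lu.mu.

4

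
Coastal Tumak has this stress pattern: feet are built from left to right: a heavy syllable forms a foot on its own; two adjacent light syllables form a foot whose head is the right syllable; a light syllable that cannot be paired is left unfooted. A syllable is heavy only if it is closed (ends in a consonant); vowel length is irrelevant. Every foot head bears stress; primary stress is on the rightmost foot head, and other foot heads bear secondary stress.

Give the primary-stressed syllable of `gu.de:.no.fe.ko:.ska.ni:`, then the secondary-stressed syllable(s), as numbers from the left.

Weights: 1 gu L, 2 de: L, 3 no L, 4 fe L, 5 ko: L, 6 ska L, 7 ni: L.
Parse left to right (heavy = foot alone; LL = one foot; stranded L unfooted): (gu.ˈde:) (no.ˈfe) (ko:.ˈska) ni:.
Foot heads: 2, 4, 6.
Primary stress on the rightmost head = syllable 6.
Secondary stress on 2, 4: gu.ˌde:.no.ˌfe.ko:.ˈska.ni:.

primary 6, secondary 2, 4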